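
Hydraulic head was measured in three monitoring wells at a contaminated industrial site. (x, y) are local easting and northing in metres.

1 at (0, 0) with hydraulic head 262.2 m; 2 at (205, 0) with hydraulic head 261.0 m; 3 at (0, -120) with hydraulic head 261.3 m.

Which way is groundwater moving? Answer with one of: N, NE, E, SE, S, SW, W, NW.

∂h/∂x = (261.0 − 262.2) / (205 − 0) = -0.005854
∂h/∂y = (261.3 − 262.2) / (-120 − 0) = +0.007500
Flow = −∇h = (+0.005854 east, -0.007500 north), which points southeast.

SE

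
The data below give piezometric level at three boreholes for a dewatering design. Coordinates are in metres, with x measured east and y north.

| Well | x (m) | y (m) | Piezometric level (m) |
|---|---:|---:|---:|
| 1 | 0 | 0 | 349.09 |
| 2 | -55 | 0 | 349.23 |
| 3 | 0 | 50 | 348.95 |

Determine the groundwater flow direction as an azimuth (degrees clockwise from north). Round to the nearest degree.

042°

∂h/∂x = (349.23 − 349.09) / (-55 − 0) = -0.002545
∂h/∂y = (348.95 − 349.09) / (50 − 0) = -0.002800
Flow direction (−∇h) has components (+0.002545 E, +0.002800 N).
Azimuth = atan2(E, N) = atan2(+0.002545, +0.002800) = 42.3° ≈ 042°.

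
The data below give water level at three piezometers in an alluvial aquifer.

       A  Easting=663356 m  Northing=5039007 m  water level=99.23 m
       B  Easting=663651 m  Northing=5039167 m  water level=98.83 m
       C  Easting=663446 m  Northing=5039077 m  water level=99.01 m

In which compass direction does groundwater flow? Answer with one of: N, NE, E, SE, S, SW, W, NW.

N

Taking A as reference: B−A = (295, 160, -0.40); C−A = (90, 70, -0.22).
Solve a·Δx + b·Δy = Δh: det = 295·70 − 90·160 = 6250.
∂h/∂x = [(-0.40)·70 − (-0.22)·160] / 6250 = +0.001152
∂h/∂y = [295·(-0.22) − 90·(-0.40)] / 6250 = -0.004624
Flow = −∇h = (-0.001152 east, +0.004624 north), which points north.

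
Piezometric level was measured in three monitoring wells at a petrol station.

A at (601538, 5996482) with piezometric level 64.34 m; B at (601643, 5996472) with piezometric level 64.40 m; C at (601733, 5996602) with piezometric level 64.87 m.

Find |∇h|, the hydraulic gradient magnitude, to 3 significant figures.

0.00314

Three-point gradient (reference A): Δ to B = (105, -10, +0.06), Δ to C = (195, 120, +0.53).
∂h/∂x = +0.0008591, ∂h/∂y = +0.003021 (det = 14550).
|∇h| = √(0.0008591² + 0.003021²) = 0.003141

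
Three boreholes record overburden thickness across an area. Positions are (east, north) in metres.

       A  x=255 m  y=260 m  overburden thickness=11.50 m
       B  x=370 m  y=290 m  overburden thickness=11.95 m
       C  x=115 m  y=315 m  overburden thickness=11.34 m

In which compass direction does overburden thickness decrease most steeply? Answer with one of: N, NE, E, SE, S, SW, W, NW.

Taking A as reference: B−A = (115, 30, +0.45); C−A = (-140, 55, -0.16).
Determinant of the coordinate differences = 115·55 − (-140)·30 = 10525.
∂d/∂x = [(+0.45)·55 − (-0.16)·30] / 10525 = +0.002808
∂d/∂y = [115·(-0.16) − (-140)·(+0.45)] / 10525 = +0.004238
Steepest decrease is along −∇f = (-0.002808 E, -0.004238 N) → southwest.

SW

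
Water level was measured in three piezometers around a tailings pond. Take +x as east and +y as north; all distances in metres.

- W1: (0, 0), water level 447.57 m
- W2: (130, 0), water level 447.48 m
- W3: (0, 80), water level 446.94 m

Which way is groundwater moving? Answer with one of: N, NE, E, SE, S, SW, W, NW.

N

∂h/∂x = (447.48 − 447.57) / (130 − 0) = -0.0006923
∂h/∂y = (446.94 − 447.57) / (80 − 0) = -0.007875
Flow = −∇h = (+0.0006923 east, +0.007875 north), which points north.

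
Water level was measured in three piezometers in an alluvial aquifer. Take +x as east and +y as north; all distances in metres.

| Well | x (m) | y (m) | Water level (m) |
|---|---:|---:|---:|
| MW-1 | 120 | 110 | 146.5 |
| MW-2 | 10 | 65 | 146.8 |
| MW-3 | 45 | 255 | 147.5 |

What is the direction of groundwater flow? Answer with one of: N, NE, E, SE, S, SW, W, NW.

With h = a·x + b·y + c and MW-1 as origin, the differences give:
  (-110)·a + (-45)·b = +0.3
  (-75)·a + 145·b = +1.0
Eliminate b (×145 and ×(-45), subtract): -19325·a = 88.50 → a = ∂h/∂x = -0.004580
Back-substitute: b = ∂h/∂y = +0.004528.
Flow = −∇h = (+0.004580 east, -0.004528 north), which points southeast.

SE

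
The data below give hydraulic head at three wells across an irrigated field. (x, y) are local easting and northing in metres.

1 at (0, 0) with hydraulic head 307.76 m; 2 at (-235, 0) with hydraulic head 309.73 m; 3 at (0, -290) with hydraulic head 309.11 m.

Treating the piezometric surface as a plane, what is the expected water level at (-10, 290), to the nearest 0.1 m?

∂h/∂x = (309.73 − 307.76) / (-235 − 0) = -0.008383
∂h/∂y = (309.11 − 307.76) / (-290 − 0) = -0.004655
h(-10, 290) = 307.76 + (-0.008383)·(-10) + (-0.004655)·(290) = 307.76 +0.084 -1.350 = 306.494 m.

306.5 m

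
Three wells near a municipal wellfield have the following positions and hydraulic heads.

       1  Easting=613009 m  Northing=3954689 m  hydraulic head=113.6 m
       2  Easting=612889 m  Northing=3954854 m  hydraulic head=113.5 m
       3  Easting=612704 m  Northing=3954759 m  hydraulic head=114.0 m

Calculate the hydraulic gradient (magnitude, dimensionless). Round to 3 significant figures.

With h = a·x + b·y + c and 1 as origin, the differences give:
  (-120)·a + 165·b = -0.1
  (-305)·a + 70·b = +0.4
Eliminate b (×70 and ×165, subtract): 41925·a = -73.00 → a = ∂h/∂x = -0.001741
Back-substitute: b = ∂h/∂y = -0.001872.
|∇h| = √(-0.001741² + -0.001872²) = 0.002556

0.00256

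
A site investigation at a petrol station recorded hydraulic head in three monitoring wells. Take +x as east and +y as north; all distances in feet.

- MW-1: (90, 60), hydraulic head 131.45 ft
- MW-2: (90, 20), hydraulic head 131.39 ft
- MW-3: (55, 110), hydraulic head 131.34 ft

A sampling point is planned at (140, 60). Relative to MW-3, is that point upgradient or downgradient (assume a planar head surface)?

upgradient

Taking MW-1 as reference: MW-2−MW-1 = (0, -40, -0.06); MW-3−MW-1 = (-35, 50, -0.11).
Solve a·Δx + b·Δy = Δh: det = 0·50 − (-35)·(-40) = -1400.
∂h/∂x = [(-0.06)·50 − (-0.11)·(-40)] / -1400 = +0.005286
∂h/∂y = [0·(-0.11) − (-35)·(-0.06)] / -1400 = +0.001500
Head at (140, 60) = 131.45 + (+0.005286)·(50) + (+0.001500)·(0) = 131.71 ft.
That is higher than the 131.34 ft at MW-3, so the point is upgradient.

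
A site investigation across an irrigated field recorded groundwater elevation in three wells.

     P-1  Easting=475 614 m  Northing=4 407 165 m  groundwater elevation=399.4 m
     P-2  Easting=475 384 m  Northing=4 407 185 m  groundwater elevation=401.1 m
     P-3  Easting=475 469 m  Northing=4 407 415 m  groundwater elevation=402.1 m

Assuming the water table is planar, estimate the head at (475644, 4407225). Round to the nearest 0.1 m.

With h = a·x + b·y + c and P-1 as origin, the differences give:
  (-230)·a + 20·b = +1.7
  (-145)·a + 250·b = +2.7
Eliminate b (×250 and ×20, subtract): -54600·a = 371.00 → a = ∂h/∂x = -0.006795
Back-substitute: b = ∂h/∂y = +0.006859.
h(475644, 4407225) = 399.4 + (-0.006795)·(30) + (+0.006859)·(60) = 399.4 -0.204 +0.412 = 399.608 m.

399.6 m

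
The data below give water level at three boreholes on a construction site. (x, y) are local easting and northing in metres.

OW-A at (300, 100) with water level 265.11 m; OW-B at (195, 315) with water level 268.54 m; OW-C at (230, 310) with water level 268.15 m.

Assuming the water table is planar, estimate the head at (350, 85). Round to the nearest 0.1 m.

Three-point gradient (reference OW-A): Δ to OW-B = (-105, 215, +3.43), Δ to OW-C = (-70, 210, +3.04).
∂h/∂x = -0.009529, ∂h/∂y = +0.01130 (det = -7000).
h(350, 85) = 265.11 + (-0.009529)·(50) + (+0.01130)·(-15) = 265.11 -0.476 -0.169 = 264.464 m.

264.5 m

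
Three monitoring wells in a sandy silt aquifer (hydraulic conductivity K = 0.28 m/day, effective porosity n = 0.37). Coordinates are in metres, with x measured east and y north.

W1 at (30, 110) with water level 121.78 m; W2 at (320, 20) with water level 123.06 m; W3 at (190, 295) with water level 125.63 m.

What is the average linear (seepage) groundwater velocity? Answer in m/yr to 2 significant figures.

Differences from W1: to W2 (Δx, Δy, Δh) = (290, -90, +1.28); to W3 = (160, 185, +3.85).
Determinant of the coordinate differences = 290·185 − 160·(-90) = 68050.
∂h/∂x = [(+1.28)·185 − (+3.85)·(-90)] / 68050 = +0.008572
∂h/∂y = [290·(+3.85) − 160·(+1.28)] / 68050 = +0.01340
|∇h| = √(0.008572² + 0.01340²) = 0.01591
Seepage velocity v = K·i/n = 0.28 × 0.01591 / 0.37 = 0.01204 m/day = 4.398 m/yr.

4.4 m/yr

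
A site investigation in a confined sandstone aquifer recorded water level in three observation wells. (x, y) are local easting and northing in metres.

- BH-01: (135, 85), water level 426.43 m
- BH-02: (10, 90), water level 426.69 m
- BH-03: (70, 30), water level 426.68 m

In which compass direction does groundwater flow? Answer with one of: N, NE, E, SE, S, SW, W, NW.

Differences from BH-01: to BH-02 (Δx, Δy, Δh) = (-125, 5, +0.26); to BH-03 = (-65, -55, +0.25).
Determinant of the coordinate differences = (-125)·(-55) − (-65)·5 = 7200.
∂h/∂x = [(+0.26)·(-55) − (+0.25)·5] / 7200 = -0.002160
∂h/∂y = [(-125)·(+0.25) − (-65)·(+0.26)] / 7200 = -0.001993
Flow = −∇h = (+0.002160 east, +0.001993 north), which points northeast.

NE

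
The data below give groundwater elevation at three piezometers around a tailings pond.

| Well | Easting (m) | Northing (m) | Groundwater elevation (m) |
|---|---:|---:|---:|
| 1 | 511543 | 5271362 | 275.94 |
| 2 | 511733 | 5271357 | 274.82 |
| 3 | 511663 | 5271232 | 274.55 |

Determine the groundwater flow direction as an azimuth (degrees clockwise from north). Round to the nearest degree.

Taking 1 as reference: 2−1 = (190, -5, -1.12); 3−1 = (120, -130, -1.39).
Solve a·Δx + b·Δy = Δh: det = 190·(-130) − 120·(-5) = -24100.
∂h/∂x = [(-1.12)·(-130) − (-1.39)·(-5)] / -24100 = -0.005753
∂h/∂y = [190·(-1.39) − 120·(-1.12)] / -24100 = +0.005382
Flow direction (−∇h) has components (+0.005753 E, -0.005382 N).
Azimuth = atan2(E, N) = atan2(+0.005753, -0.005382) = 133.1° ≈ 133°.

133°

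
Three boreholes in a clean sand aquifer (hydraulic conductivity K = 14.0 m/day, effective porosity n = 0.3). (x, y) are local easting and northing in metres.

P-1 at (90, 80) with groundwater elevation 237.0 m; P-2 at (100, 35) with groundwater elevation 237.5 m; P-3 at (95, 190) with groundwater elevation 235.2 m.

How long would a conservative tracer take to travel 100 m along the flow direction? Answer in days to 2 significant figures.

86 days

With h = a·x + b·y + c and P-1 as origin, the differences give:
  10·a + (-45)·b = +0.5
  5·a + 110·b = -1.8
Eliminate b (×110 and ×(-45), subtract): 1325·a = -26.00 → a = ∂h/∂x = -0.01962
Back-substitute: b = ∂h/∂y = -0.01547.
|∇h| = √(-0.01962² + -0.01547²) = 0.02499
Seepage velocity v = K·i/n = 14.0 × 0.02499 / 0.3 = 1.166 m/day.
t = 100 / 1.166 = 85.76 days.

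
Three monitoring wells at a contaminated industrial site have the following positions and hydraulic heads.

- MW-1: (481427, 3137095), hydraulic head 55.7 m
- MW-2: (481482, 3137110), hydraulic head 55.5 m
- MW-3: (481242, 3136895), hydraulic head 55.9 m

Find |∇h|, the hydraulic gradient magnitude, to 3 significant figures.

With h = a·x + b·y + c and MW-1 as origin, the differences give:
  55·a + 15·b = -0.2
  (-185)·a + (-200)·b = +0.2
Eliminate b (×(-200) and ×15, subtract): -8225·a = 37.00 → a = ∂h/∂x = -0.004498
Back-substitute: b = ∂h/∂y = +0.003161.
|∇h| = √(-0.004498² + 0.003161²) = 0.005498

0.00550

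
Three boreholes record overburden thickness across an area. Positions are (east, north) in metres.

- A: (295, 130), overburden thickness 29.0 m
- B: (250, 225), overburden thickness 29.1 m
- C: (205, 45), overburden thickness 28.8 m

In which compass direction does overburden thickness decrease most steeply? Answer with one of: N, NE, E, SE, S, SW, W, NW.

Three-point gradient (reference A): Δ to B = (-45, 95, +0.1), Δ to C = (-90, -85, -0.2).
∂d/∂x = +0.0008485, ∂d/∂y = +0.001455 (det = 12375).
Steepest decrease is along −∇f = (-0.0008485 E, -0.001455 N) → southwest.

SW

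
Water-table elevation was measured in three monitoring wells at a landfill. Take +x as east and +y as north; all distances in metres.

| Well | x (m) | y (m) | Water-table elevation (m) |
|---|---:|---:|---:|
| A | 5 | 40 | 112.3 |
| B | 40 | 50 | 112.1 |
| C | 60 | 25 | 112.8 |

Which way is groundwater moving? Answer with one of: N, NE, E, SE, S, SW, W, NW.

N

With h = a·x + b·y + c and A as origin, the differences give:
  35·a + 10·b = -0.2
  55·a + (-15)·b = +0.5
Eliminate b (×(-15) and ×10, subtract): -1075·a = -2.00 → a = ∂h/∂x = +0.001860
Back-substitute: b = ∂h/∂y = -0.02651.
Flow = −∇h = (-0.001860 east, +0.02651 north), which points north.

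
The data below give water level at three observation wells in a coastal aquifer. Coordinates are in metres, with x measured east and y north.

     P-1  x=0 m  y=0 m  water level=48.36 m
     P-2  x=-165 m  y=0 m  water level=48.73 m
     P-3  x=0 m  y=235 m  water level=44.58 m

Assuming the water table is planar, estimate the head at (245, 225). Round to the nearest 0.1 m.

44.2 m

∂h/∂x = (48.73 − 48.36) / (-165 − 0) = -0.002242
∂h/∂y = (44.58 − 48.36) / (235 − 0) = -0.01609
h(245, 225) = 48.36 + (-0.002242)·(245) + (-0.01609)·(225) = 48.36 -0.549 -3.619 = 44.191 m.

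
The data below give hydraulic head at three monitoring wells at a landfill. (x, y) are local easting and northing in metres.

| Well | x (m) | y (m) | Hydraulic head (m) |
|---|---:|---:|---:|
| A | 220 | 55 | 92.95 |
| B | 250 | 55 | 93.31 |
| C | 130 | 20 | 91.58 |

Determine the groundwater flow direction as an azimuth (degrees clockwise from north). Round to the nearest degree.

235°

Taking A as reference: B−A = (30, 0, +0.36); C−A = (-90, -35, -1.37).
Solve a·Δx + b·Δy = Δh: det = 30·(-35) − (-90)·0 = -1050.
∂h/∂x = [(+0.36)·(-35) − (-1.37)·0] / -1050 = +0.01200
∂h/∂y = [30·(-1.37) − (-90)·(+0.36)] / -1050 = +0.008286
Flow direction (−∇h) has components (-0.01200 E, -0.008286 N).
Azimuth = atan2(E, N) = atan2(-0.01200, -0.008286) = 235.4° ≈ 235°.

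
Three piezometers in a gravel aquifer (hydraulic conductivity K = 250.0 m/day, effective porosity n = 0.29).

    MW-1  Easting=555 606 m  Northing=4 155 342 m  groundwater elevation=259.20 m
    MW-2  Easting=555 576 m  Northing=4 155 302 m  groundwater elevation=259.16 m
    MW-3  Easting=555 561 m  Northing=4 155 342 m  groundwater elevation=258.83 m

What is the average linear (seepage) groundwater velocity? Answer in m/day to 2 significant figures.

Three-point gradient (reference MW-1): Δ to MW-2 = (-30, -40, -0.04), Δ to MW-3 = (-45, 0, -0.37).
∂h/∂x = +0.008222, ∂h/∂y = -0.005167 (det = -1800).
|∇h| = √(0.008222² + -0.005167²) = 0.009711
Seepage velocity v = K·i/n = 250.0 × 0.009711 / 0.29 = 8.372 m/day.

8.4 m/day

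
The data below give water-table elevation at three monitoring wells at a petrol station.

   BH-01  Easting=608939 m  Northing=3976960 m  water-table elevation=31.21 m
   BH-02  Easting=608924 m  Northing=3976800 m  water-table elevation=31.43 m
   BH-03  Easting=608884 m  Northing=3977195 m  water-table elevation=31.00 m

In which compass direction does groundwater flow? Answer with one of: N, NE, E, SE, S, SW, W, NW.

NE

With h = a·x + b·y + c and BH-01 as origin, the differences give:
  (-15)·a + (-160)·b = +0.22
  (-55)·a + 235·b = -0.21
Eliminate b (×235 and ×(-160), subtract): -12325·a = 18.100 → a = ∂h/∂x = -0.001469
Back-substitute: b = ∂h/∂y = -0.001237.
Flow = −∇h = (+0.001469 east, +0.001237 north), which points northeast.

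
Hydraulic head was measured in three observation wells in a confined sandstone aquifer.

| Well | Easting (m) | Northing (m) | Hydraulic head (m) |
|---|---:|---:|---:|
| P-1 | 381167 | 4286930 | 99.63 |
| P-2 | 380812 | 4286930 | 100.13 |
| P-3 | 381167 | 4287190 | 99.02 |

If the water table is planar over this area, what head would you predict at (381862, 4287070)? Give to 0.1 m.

∂h/∂x = (100.13 − 99.63) / (380812 − 381167) = -0.001408
∂h/∂y = (99.02 − 99.63) / (4287190 − 4286930) = -0.002346
h(381862, 4287070) = 99.63 + (-0.001408)·(695) + (-0.002346)·(140) = 99.63 -0.979 -0.328 = 98.323 m.

98.3 m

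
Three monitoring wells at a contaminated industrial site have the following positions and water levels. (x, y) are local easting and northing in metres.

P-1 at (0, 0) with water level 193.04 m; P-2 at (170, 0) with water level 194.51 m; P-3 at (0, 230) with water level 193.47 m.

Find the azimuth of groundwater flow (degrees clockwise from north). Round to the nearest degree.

258°

∂h/∂x = (194.51 − 193.04) / (170 − 0) = +0.008647
∂h/∂y = (193.47 − 193.04) / (230 − 0) = +0.001870
Flow direction (−∇h) has components (-0.008647 E, -0.001870 N).
Azimuth = atan2(E, N) = atan2(-0.008647, -0.001870) = 257.8° ≈ 258°.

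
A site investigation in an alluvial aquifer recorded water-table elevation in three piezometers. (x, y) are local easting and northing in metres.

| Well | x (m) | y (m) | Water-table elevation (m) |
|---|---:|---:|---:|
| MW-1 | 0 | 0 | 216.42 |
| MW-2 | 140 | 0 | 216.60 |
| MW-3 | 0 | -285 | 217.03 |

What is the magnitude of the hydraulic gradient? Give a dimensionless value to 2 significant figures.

0.0025

∂h/∂x = (216.60 − 216.42) / (140 − 0) = +0.001286
∂h/∂y = (217.03 − 216.42) / (-285 − 0) = -0.002140
|∇h| = √(0.001286² + -0.002140²) = 0.002497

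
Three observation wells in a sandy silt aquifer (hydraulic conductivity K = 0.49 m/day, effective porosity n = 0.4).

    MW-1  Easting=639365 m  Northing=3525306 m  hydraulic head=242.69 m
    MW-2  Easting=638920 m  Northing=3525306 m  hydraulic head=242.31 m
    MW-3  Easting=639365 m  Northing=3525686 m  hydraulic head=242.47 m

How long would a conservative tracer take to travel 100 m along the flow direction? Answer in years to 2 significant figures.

∂h/∂x = (242.31 − 242.69) / (638920 − 639365) = +0.0008539
∂h/∂y = (242.47 − 242.69) / (3525686 − 3525306) = -0.0005789
|∇h| = √(0.0008539² + -0.0005789²) = 0.001032
Seepage velocity v = K·i/n = 0.49 × 0.001032 / 0.4 = 0.001264 m/day.
t = 100 / 0.001264 = 7.911e+04 days = 217 years.

220 years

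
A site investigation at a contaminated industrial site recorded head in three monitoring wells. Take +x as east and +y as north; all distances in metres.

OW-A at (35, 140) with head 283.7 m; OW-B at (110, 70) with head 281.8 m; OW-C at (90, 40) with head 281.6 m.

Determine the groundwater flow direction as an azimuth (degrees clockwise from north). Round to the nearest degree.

141°

Differences from OW-A: to OW-B (Δx, Δy, Δh) = (75, -70, -1.9); to OW-C = (55, -100, -2.1).
Determinant of the coordinate differences = 75·(-100) − 55·(-70) = -3650.
∂h/∂x = [(-1.9)·(-100) − (-2.1)·(-70)] / -3650 = -0.01178
∂h/∂y = [75·(-2.1) − 55·(-1.9)] / -3650 = +0.01452
Flow direction (−∇h) has components (+0.01178 E, -0.01452 N).
Azimuth = atan2(E, N) = atan2(+0.01178, -0.01452) = 140.9° ≈ 141°.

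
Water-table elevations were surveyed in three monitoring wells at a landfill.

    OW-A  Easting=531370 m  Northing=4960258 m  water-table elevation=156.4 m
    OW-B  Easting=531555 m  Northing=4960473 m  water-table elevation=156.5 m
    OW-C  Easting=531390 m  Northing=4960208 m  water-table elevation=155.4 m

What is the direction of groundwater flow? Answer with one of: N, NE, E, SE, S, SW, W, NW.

SE

With h = a·x + b·y + c and OW-A as origin, the differences give:
  185·a + 215·b = +0.1
  20·a + (-50)·b = -1.0
Eliminate b (×(-50) and ×215, subtract): -13550·a = 210.00 → a = ∂h/∂x = -0.01550
Back-substitute: b = ∂h/∂y = +0.01380.
Flow = −∇h = (+0.01550 east, -0.01380 north), which points southeast.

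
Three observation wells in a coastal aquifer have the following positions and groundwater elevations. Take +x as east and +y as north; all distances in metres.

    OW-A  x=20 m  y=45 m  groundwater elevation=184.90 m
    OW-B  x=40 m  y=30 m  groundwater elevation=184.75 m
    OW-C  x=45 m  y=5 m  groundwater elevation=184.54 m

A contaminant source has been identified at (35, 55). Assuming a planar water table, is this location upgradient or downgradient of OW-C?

With h = a·x + b·y + c and OW-A as origin, the differences give:
  20·a + (-15)·b = -0.15
  25·a + (-40)·b = -0.36
Eliminate b (×(-40) and ×(-15), subtract): -425·a = 0.600 → a = ∂h/∂x = -0.001412
Back-substitute: b = ∂h/∂y = +0.008118.
Head at (35, 55) = 184.90 + (-0.001412)·(15) + (+0.008118)·(10) = 184.96 m.
That is higher than the 184.54 m at OW-C, so the point is upgradient.

upgradient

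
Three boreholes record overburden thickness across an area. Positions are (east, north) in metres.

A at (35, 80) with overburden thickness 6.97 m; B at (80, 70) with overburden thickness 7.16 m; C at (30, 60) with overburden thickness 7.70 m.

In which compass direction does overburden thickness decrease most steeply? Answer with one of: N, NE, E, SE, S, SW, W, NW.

With d = a·x + b·y + c and A as origin, the differences give:
  45·a + (-10)·b = +0.19
  (-5)·a + (-20)·b = +0.73
Eliminate b (×(-20) and ×(-10), subtract): -950·a = 3.500 → a = ∂d/∂x = -0.003684
Back-substitute: b = ∂d/∂y = -0.03558.
Steepest decrease is along −∇f = (+0.003684 E, +0.03558 N) → north.

N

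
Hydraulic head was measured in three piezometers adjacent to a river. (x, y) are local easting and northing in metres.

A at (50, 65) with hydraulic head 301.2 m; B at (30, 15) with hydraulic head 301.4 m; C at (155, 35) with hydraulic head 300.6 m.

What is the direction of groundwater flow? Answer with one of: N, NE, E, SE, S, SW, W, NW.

E

Three-point gradient (reference A): Δ to B = (-20, -50, +0.2), Δ to C = (105, -30, -0.6).
∂h/∂x = -0.006154, ∂h/∂y = -0.001538 (det = 5850).
Flow = −∇h = (+0.006154 east, +0.001538 north), which points east.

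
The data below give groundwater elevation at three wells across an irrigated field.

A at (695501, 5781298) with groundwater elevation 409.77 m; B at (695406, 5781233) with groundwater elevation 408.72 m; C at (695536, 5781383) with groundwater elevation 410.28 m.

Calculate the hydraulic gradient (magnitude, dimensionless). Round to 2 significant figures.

With h = a·x + b·y + c and A as origin, the differences give:
  (-95)·a + (-65)·b = -1.05
  35·a + 85·b = +0.51
Eliminate b (×85 and ×(-65), subtract): -5800·a = -56.100 → a = ∂h/∂x = +0.009672
Back-substitute: b = ∂h/∂y = +0.002017.
|∇h| = √(0.009672² + 0.002017²) = 0.00988

0.0099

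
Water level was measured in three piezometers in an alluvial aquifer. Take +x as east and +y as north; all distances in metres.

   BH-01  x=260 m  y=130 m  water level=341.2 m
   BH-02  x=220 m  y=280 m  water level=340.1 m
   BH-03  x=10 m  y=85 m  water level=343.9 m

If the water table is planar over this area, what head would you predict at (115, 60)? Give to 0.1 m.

343.2 m

With h = a·x + b·y + c and BH-01 as origin, the differences give:
  (-40)·a + 150·b = -1.1
  (-250)·a + (-45)·b = +2.7
Eliminate b (×(-45) and ×150, subtract): 39300·a = -355.50 → a = ∂h/∂x = -0.009046
Back-substitute: b = ∂h/∂y = -0.009746.
h(115, 60) = 341.2 + (-0.009046)·(-145) + (-0.009746)·(-70) = 341.2 +1.312 +0.682 = 343.194 m.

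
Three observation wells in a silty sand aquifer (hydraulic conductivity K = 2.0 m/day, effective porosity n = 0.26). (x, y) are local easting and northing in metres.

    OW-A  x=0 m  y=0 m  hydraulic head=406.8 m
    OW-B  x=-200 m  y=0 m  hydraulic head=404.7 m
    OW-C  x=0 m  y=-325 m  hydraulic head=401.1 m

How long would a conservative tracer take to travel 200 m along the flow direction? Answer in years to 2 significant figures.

∂h/∂x = (404.7 − 406.8) / (-200 − 0) = +0.01050
∂h/∂y = (401.1 − 406.8) / (-325 − 0) = +0.01754
|∇h| = √(0.01050² + 0.01754²) = 0.02044
Seepage velocity v = K·i/n = 2.0 × 0.02044 / 0.26 = 0.1572 m/day.
t = 200 / 0.1572 = 1272 days = 3.48 years.

3.5 years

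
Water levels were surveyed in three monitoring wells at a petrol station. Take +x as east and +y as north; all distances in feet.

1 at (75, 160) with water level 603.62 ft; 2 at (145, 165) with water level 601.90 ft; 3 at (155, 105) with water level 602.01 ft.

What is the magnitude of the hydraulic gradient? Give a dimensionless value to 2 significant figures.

0.025

Taking 1 as reference: 2−1 = (70, 5, -1.72); 3−1 = (80, -55, -1.61).
Solve a·Δx + b·Δy = Δh: det = 70·(-55) − 80·5 = -4250.
∂h/∂x = [(-1.72)·(-55) − (-1.61)·5] / -4250 = -0.02415
∂h/∂y = [70·(-1.61) − 80·(-1.72)] / -4250 = -0.005859
|∇h| = √(-0.02415² + -0.005859²) = 0.02485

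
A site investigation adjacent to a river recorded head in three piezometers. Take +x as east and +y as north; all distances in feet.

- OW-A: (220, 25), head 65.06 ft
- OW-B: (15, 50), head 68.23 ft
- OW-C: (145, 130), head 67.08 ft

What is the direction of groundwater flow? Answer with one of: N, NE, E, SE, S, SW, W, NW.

SE

Taking OW-A as reference: OW-B−OW-A = (-205, 25, +3.17); OW-C−OW-A = (-75, 105, +2.02).
Determinant of the coordinate differences = (-205)·105 − (-75)·25 = -19650.
∂h/∂x = [(+3.17)·105 − (+2.02)·25] / -19650 = -0.01437
∂h/∂y = [(-205)·(+2.02) − (-75)·(+3.17)] / -19650 = +0.008975
Flow = −∇h = (+0.01437 east, -0.008975 north), which points southeast.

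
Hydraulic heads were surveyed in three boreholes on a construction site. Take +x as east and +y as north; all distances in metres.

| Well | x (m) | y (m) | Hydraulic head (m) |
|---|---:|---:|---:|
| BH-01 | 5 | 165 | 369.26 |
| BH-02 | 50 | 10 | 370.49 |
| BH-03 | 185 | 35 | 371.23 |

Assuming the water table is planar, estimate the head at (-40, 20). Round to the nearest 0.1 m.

369.8 m

Taking BH-01 as reference: BH-02−BH-01 = (45, -155, +1.23); BH-03−BH-01 = (180, -130, +1.97).
Determinant of the coordinate differences = 45·(-130) − 180·(-155) = 22050.
∂h/∂x = [(+1.23)·(-130) − (+1.97)·(-155)] / 22050 = +0.006596
∂h/∂y = [45·(+1.97) − 180·(+1.23)] / 22050 = -0.006020
h(-40, 20) = 369.26 + (+0.006596)·(-45) + (-0.006020)·(-145) = 369.26 -0.297 +0.873 = 369.836 m.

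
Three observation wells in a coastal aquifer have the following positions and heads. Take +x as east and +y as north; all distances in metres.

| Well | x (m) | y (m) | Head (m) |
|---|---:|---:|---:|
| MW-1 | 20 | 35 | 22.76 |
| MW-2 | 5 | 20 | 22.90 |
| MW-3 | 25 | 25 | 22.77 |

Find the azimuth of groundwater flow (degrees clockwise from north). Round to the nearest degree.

Differences from MW-1: to MW-2 (Δx, Δy, Δh) = (-15, -15, +0.14); to MW-3 = (5, -10, +0.01).
Determinant of the coordinate differences = (-15)·(-10) − 5·(-15) = 225.
∂h/∂x = [(+0.14)·(-10) − (+0.01)·(-15)] / 225 = -0.005556
∂h/∂y = [(-15)·(+0.01) − 5·(+0.14)] / 225 = -0.003778
Flow direction (−∇h) has components (+0.005556 E, +0.003778 N).
Azimuth = atan2(E, N) = atan2(+0.005556, +0.003778) = 55.8° ≈ 056°.

056°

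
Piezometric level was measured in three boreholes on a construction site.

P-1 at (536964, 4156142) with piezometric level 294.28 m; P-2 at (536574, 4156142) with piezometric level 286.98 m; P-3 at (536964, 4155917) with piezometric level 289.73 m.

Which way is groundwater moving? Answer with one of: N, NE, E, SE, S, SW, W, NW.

SW

∂h/∂x = (286.98 − 294.28) / (536574 − 536964) = +0.01872
∂h/∂y = (289.73 − 294.28) / (4155917 − 4156142) = +0.02022
Flow = −∇h = (-0.01872 east, -0.02022 north), which points southwest.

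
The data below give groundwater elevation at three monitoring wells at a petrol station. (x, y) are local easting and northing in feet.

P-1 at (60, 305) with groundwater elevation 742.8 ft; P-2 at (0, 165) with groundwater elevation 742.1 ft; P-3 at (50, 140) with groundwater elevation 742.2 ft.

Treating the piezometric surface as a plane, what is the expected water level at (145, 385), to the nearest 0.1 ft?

743.4 ft

Taking P-1 as reference: P-2−P-1 = (-60, -140, -0.7); P-3−P-1 = (-10, -165, -0.6).
Determinant of the coordinate differences = (-60)·(-165) − (-10)·(-140) = 8500.
∂h/∂x = [(-0.7)·(-165) − (-0.6)·(-140)] / 8500 = +0.003706
∂h/∂y = [(-60)·(-0.6) − (-10)·(-0.7)] / 8500 = +0.003412
h(145, 385) = 742.8 + (+0.003706)·(85) + (+0.003412)·(80) = 742.8 +0.315 +0.273 = 743.388 ft.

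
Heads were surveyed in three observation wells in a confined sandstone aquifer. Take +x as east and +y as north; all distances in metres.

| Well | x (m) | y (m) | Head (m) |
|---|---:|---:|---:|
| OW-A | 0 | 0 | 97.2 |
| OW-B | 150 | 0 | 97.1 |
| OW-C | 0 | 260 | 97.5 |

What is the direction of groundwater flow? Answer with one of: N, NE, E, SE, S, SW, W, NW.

SE

∂h/∂x = (97.1 − 97.2) / (150 − 0) = -0.0006667
∂h/∂y = (97.5 − 97.2) / (260 − 0) = +0.001154
Flow = −∇h = (+0.0006667 east, -0.001154 north), which points southeast.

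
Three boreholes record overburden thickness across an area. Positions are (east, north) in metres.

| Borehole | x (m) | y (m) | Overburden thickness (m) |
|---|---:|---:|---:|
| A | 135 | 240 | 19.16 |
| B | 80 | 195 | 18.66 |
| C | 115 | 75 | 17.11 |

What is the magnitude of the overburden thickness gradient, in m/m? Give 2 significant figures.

0.013 m/m

With d = a·x + b·y + c and A as origin, the differences give:
  (-55)·a + (-45)·b = -0.50
  (-20)·a + (-165)·b = -2.05
Eliminate b (×(-165) and ×(-45), subtract): 8175·a = -9.750 → a = ∂d/∂x = -0.001193
Back-substitute: b = ∂d/∂y = +0.01257.
|∇f| = √(-0.001193² + 0.01257²) = 0.01263 m/m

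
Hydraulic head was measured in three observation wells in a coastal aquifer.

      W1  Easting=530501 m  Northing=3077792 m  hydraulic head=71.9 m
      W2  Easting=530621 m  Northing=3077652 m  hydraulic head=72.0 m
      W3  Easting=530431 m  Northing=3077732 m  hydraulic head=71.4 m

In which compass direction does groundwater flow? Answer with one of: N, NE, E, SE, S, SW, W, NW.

SW

With h = a·x + b·y + c and W1 as origin, the differences give:
  120·a + (-140)·b = +0.1
  (-70)·a + (-60)·b = -0.5
Eliminate b (×(-60) and ×(-140), subtract): -17000·a = -76.00 → a = ∂h/∂x = +0.004471
Back-substitute: b = ∂h/∂y = +0.003118.
Flow = −∇h = (-0.004471 east, -0.003118 north), which points southwest.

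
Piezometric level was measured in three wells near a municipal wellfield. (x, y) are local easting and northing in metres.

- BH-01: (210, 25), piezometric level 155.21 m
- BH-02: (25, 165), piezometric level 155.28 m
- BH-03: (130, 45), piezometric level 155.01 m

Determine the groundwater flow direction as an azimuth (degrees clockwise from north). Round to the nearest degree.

Differences from BH-01: to BH-02 (Δx, Δy, Δh) = (-185, 140, +0.07); to BH-03 = (-80, 20, -0.20).
Determinant of the coordinate differences = (-185)·20 − (-80)·140 = 7500.
∂h/∂x = [(+0.07)·20 − (-0.20)·140] / 7500 = +0.003920
∂h/∂y = [(-185)·(-0.20) − (-80)·(+0.07)] / 7500 = +0.005680
Flow direction (−∇h) has components (-0.003920 E, -0.005680 N).
Azimuth = atan2(E, N) = atan2(-0.003920, -0.005680) = 214.6° ≈ 215°.

215°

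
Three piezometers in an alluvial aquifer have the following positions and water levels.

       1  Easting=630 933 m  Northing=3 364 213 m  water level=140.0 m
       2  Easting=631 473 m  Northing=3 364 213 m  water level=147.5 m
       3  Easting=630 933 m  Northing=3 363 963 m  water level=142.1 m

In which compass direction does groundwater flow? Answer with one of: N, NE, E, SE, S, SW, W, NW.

NW

∂h/∂x = (147.5 − 140.0) / (631473 − 630933) = +0.01389
∂h/∂y = (142.1 − 140.0) / (3363963 − 3364213) = -0.008400
Flow = −∇h = (-0.01389 east, +0.008400 north), which points northwest.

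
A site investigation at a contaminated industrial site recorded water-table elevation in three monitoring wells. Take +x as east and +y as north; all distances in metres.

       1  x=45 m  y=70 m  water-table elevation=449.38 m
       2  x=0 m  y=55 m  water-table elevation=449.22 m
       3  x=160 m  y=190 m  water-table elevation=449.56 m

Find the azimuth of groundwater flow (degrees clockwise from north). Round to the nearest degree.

With h = a·x + b·y + c and 1 as origin, the differences give:
  (-45)·a + (-15)·b = -0.16
  115·a + 120·b = +0.18
Eliminate b (×120 and ×(-15), subtract): -3675·a = -16.500 → a = ∂h/∂x = +0.004490
Back-substitute: b = ∂h/∂y = -0.002803.
Flow direction (−∇h) has components (-0.004490 E, +0.002803 N).
Azimuth = atan2(E, N) = atan2(-0.004490, +0.002803) = 302.0° ≈ 302°.

302°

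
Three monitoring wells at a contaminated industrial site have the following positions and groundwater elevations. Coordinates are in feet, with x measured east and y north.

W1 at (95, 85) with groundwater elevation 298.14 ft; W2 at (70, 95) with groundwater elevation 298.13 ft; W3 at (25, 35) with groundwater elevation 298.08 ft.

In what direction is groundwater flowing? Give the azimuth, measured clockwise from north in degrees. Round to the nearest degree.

With h = a·x + b·y + c and W1 as origin, the differences give:
  (-25)·a + 10·b = -0.01
  (-70)·a + (-50)·b = -0.06
Eliminate b (×(-50) and ×10, subtract): 1950·a = 1.100 → a = ∂h/∂x = +0.0005641
Back-substitute: b = ∂h/∂y = +0.0004103.
Flow direction (−∇h) has components (-0.0005641 E, -0.0004103 N).
Azimuth = atan2(E, N) = atan2(-0.0005641, -0.0004103) = 234.0° ≈ 234°.

234°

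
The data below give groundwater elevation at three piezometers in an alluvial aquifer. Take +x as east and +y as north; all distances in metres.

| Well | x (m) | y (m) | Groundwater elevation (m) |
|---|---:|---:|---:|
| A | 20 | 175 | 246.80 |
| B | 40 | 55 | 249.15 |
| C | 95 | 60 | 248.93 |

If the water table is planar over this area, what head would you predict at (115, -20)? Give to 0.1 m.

Three-point gradient (reference A): Δ to B = (20, -120, +2.35), Δ to C = (75, -115, +2.13).
∂h/∂x = -0.002187, ∂h/∂y = -0.01995 (det = 6700).
h(115, -20) = 246.80 + (-0.002187)·(95) + (-0.01995)·(-195) = 246.80 -0.208 +3.890 = 250.482 m.

250.5 m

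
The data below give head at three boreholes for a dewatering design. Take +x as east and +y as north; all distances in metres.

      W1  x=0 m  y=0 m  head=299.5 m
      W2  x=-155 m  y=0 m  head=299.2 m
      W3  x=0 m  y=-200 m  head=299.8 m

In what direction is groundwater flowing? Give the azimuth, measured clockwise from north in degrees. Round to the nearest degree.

∂h/∂x = (299.2 − 299.5) / (-155 − 0) = +0.001935
∂h/∂y = (299.8 − 299.5) / (-200 − 0) = -0.001500
Flow direction (−∇h) has components (-0.001935 E, +0.001500 N).
Azimuth = atan2(E, N) = atan2(-0.001935, +0.001500) = 307.8° ≈ 308°.

308°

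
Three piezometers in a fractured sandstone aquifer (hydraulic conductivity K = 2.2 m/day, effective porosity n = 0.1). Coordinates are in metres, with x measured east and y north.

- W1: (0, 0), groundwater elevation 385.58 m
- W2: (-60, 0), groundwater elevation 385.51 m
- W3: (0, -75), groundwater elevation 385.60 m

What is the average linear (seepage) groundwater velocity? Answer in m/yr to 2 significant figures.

∂h/∂x = (385.51 − 385.58) / (-60 − 0) = +0.001167
∂h/∂y = (385.60 − 385.58) / (-75 − 0) = -0.0002667
|∇h| = √(0.001167² + -0.0002667²) = 0.001197
Seepage velocity v = K·i/n = 2.2 × 0.001197 / 0.1 = 0.02633 m/day = 9.617 m/yr.

9.6 m/yr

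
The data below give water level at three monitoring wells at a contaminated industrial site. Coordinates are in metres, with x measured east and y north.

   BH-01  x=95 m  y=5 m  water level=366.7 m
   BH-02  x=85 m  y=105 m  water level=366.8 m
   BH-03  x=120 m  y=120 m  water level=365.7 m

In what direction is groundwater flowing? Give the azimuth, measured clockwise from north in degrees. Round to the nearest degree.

Differences from BH-01: to BH-02 (Δx, Δy, Δh) = (-10, 100, +0.1); to BH-03 = (25, 115, -1.0).
Solve a·Δx + b·Δy = Δh: det = (-10)·115 − 25·100 = -3650.
∂h/∂x = [(+0.1)·115 − (-1.0)·100] / -3650 = -0.03055
∂h/∂y = [(-10)·(-1.0) − 25·(+0.1)] / -3650 = -0.002055
Flow direction (−∇h) has components (+0.03055 E, +0.002055 N).
Azimuth = atan2(E, N) = atan2(+0.03055, +0.002055) = 86.2° ≈ 086°.

086°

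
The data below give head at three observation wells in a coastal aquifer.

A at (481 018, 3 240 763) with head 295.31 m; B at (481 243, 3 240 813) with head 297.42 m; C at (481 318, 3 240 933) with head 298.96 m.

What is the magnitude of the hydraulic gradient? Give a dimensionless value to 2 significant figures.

0.011

With h = a·x + b·y + c and A as origin, the differences give:
  225·a + 50·b = +2.11
  300·a + 170·b = +3.65
Eliminate b (×170 and ×50, subtract): 23250·a = 176.200 → a = ∂h/∂x = +0.007578
Back-substitute: b = ∂h/∂y = +0.008097.
|∇h| = √(0.007578² + 0.008097²) = 0.01109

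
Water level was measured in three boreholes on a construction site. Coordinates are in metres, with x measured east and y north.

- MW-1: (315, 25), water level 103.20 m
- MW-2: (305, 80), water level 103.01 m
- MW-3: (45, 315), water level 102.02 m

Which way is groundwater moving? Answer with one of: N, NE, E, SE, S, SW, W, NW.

N

Taking MW-1 as reference: MW-2−MW-1 = (-10, 55, -0.19); MW-3−MW-1 = (-270, 290, -1.18).
Determinant of the coordinate differences = (-10)·290 − (-270)·55 = 11950.
∂h/∂x = [(-0.19)·290 − (-1.18)·55] / 11950 = +0.0008201
∂h/∂y = [(-10)·(-1.18) − (-270)·(-0.19)] / 11950 = -0.003305
Flow = −∇h = (-0.0008201 east, +0.003305 north), which points north.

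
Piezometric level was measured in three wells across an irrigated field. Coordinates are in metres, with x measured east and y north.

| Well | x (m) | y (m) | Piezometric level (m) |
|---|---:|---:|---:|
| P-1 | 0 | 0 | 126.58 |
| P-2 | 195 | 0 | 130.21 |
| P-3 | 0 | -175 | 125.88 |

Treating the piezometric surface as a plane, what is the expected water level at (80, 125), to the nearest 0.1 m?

128.6 m

∂h/∂x = (130.21 − 126.58) / (195 − 0) = +0.01862
∂h/∂y = (125.88 − 126.58) / (-175 − 0) = +0.004000
h(80, 125) = 126.58 + (+0.01862)·(80) + (+0.004000)·(125) = 126.58 +1.489 +0.500 = 128.569 m.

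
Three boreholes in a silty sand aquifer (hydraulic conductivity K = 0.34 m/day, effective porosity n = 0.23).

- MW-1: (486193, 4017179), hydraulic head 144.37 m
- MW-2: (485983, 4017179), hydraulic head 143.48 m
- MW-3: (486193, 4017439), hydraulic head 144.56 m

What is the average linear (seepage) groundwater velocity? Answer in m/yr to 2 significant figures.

∂h/∂x = (143.48 − 144.37) / (485983 − 486193) = +0.004238
∂h/∂y = (144.56 − 144.37) / (4017439 − 4017179) = +0.0007308
|∇h| = √(0.004238² + 0.0007308²) = 0.004301
Seepage velocity v = K·i/n = 0.34 × 0.004301 / 0.23 = 0.006358 m/day = 2.322 m/yr.

2.3 m/yr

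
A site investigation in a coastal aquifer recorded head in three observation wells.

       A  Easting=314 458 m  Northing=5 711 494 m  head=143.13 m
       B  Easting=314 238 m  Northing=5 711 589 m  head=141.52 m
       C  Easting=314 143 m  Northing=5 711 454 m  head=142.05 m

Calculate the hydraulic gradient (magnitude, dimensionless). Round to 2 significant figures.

0.0082

Differences from A: to B (Δx, Δy, Δh) = (-220, 95, -1.61); to C = (-315, -40, -1.08).
Determinant of the coordinate differences = (-220)·(-40) − (-315)·95 = 38725.
∂h/∂x = [(-1.61)·(-40) − (-1.08)·95] / 38725 = +0.004312
∂h/∂y = [(-220)·(-1.08) − (-315)·(-1.61)] / 38725 = -0.006961
|∇h| = √(0.004312² + -0.006961²) = 0.008188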